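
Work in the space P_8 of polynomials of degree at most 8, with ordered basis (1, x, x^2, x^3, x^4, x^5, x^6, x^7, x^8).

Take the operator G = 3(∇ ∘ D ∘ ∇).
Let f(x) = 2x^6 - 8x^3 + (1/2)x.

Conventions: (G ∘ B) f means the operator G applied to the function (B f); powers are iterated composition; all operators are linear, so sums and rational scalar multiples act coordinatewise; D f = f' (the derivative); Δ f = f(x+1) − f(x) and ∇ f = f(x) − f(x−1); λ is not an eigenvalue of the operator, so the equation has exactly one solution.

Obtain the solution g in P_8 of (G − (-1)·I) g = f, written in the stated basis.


g(x) = 2x^6 - 728x^3 + 2160x^2 - (5039/2)x + 14184

write g with unknown coordinates in the stated basis and equate coefficients in (G − (-1)·I) g = f
solving from the highest basis element down gives g = 2x^6 - 728x^3 + 2160x^2 - (5039/2)x + 14184
check: G g = 720x^3 - 2160x^2 + 2520x - 14184
so G g − (-1)·g = 2x^6 - 8x^3 + (1/2)x = f ✓


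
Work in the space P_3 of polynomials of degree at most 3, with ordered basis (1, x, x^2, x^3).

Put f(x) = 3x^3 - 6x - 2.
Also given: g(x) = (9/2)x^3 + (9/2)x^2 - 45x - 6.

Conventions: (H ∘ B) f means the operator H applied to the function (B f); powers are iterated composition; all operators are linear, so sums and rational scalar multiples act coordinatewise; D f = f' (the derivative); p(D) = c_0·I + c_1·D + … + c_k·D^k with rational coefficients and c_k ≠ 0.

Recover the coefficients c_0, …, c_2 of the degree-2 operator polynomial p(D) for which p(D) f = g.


D^0 f = 3x^3 - 6x - 2
D^1 f = 9x^2 - 6
D^2 f = 18x
matching coefficients of g against c_0 f + c_1 Df + … from the top degree down determines the c_i
solution: c_0 = 3/2, c_1 = 1/2, c_2 = -2

c_0 = 3/2, c_1 = 1/2, c_2 = -2


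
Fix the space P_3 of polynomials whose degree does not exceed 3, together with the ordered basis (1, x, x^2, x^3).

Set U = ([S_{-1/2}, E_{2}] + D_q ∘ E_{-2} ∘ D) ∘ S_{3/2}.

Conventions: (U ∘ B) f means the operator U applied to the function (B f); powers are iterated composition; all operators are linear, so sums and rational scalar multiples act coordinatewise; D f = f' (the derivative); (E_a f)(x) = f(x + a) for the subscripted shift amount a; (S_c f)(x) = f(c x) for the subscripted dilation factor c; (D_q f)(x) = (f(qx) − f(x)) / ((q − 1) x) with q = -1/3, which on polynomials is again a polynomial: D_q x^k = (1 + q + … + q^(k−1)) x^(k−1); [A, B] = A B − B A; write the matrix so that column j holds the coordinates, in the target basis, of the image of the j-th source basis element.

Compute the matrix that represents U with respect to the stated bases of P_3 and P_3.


the matrix is [[0, 9/2, 45/4, -81/8]; [0, 0, -27/4, -135/16]; [0, 0, 0, 243/32]; [0, 0, 0, 0]] (rows listed top to bottom)

image of 1: 0
image of x: 9/2
image of x^2: -(27/4)x + 45/4
image of x^3: (243/32)x^2 - (135/16)x - 81/8
each image's coordinates form column j of the matrix


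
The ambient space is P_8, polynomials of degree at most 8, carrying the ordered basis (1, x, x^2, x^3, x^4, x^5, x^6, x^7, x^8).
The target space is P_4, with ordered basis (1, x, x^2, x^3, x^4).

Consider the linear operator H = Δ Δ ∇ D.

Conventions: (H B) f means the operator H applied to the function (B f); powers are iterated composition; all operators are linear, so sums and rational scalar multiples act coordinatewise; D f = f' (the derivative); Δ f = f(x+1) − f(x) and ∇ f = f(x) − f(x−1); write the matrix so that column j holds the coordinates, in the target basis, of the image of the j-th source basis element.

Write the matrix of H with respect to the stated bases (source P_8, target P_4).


the matrix is [[0, 0, 0, 0, 24, 60, 180, 420, 1008]; [0, 0, 0, 0, 0, 120, 360, 1260, 3360]; [0, 0, 0, 0, 0, 0, 360, 1260, 5040]; [0, 0, 0, 0, 0, 0, 0, 840, 3360]; [0, 0, 0, 0, 0, 0, 0, 0, 1680]] (rows listed top to bottom)

image of 1: 0
image of x: 0
image of x^2: 0
image of x^3: 0
image of x^4: 24
image of x^5: 120x + 60
image of x^6: 360x^2 + 360x + 180
image of x^7: 840x^3 + 1260x^2 + 1260x + 420
image of x^8: 1680x^4 + 3360x^3 + 5040x^2 + 3360x + 1008
each image's coordinates form column j of the matrix


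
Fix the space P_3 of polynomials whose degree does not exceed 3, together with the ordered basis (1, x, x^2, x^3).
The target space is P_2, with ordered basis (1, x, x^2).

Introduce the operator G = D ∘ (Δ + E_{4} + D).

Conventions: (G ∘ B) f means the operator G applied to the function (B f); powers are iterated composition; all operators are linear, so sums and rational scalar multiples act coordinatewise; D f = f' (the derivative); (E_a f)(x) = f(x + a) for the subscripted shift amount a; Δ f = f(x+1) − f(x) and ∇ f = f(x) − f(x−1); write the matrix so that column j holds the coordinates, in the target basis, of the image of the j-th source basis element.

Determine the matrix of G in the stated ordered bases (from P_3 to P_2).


the matrix is [[0, 1, 12, 51]; [0, 0, 2, 36]; [0, 0, 0, 3]] (rows listed top to bottom)

image of 1: 0
image of x: 1
image of x^2: 2x + 12
image of x^3: 3x^2 + 36x + 51
each image's coordinates form column j of the matrix


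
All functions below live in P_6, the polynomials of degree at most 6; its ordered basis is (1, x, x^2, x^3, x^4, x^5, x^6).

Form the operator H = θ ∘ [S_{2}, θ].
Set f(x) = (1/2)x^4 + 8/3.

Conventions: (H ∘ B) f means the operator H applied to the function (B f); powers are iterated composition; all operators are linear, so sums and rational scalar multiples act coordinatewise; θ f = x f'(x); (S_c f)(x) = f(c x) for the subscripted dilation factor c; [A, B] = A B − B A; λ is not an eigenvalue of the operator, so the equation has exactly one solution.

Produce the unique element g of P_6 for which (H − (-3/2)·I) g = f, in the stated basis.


the result is g(x) = (1/3)x^4 + 16/9

write g with unknown coordinates in the stated basis and equate coefficients in (H − (-3/2)·I) g = f
solving from the highest basis element down gives g = (1/3)x^4 + 16/9
check: H g = 0
so H g − (-3/2)·g = (1/2)x^4 + 8/3 = f ✓


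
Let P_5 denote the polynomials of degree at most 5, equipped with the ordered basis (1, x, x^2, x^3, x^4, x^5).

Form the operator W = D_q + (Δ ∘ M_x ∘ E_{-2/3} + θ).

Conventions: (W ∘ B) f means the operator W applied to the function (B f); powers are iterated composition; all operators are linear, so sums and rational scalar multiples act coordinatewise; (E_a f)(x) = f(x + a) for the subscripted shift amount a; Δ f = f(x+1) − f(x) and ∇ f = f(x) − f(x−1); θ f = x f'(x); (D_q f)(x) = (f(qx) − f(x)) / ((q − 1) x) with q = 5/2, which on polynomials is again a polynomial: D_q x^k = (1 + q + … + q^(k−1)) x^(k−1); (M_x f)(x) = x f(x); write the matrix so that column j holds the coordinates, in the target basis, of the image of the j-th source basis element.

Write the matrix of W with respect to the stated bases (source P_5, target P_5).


image of 1: 1
image of x: 3x + 4/3
image of x^2: 5x^2 + (23/6)x + 1/9
image of x^3: 7x^3 + (39/4)x^2 + (2/3)x + 1/27
image of x^4: 9x^4 + (593/24)x^3 + 2x^2 - (1/27)x + 1/81
image of x^5: 11x^5 + (3013/48)x^4 + (40/9)x^3 - (5/9)x^2 + (16/81)x + 1/243
each image's coordinates form column j of the matrix

the matrix is [[1, 4/3, 1/9, 1/27, 1/81, 1/243]; [0, 3, 23/6, 2/3, -1/27, 16/81]; [0, 0, 5, 39/4, 2, -5/9]; [0, 0, 0, 7, 593/24, 40/9]; [0, 0, 0, 0, 9, 3013/48]; [0, 0, 0, 0, 0, 11]] (rows listed top to bottom)


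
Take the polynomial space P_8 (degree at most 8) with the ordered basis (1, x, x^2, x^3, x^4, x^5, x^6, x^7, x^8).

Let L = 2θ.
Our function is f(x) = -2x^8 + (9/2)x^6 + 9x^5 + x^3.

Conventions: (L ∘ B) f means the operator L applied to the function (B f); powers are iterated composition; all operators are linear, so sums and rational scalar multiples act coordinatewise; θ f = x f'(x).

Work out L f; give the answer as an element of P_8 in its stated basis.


θ f = -16x^8 + 27x^6 + 45x^5 + 3x^3
(2θ) f = -32x^8 + 54x^6 + 90x^5 + 6x^3

g(x) = -32x^8 + 54x^6 + 90x^5 + 6x^3


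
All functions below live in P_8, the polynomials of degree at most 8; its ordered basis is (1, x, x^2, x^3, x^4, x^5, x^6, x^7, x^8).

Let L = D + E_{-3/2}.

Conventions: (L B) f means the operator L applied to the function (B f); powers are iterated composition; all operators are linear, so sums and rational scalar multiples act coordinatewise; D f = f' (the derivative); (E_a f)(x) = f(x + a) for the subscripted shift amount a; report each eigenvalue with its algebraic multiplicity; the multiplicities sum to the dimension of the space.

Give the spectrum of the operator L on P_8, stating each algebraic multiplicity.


image of 1: 1
image of x: x - 1/2
image of x^2: x^2 - x + 9/4
image of x^3: x^3 - (3/2)x^2 + (27/4)x - 27/8
image of x^4: x^4 - 2x^3 + (27/2)x^2 - (27/2)x + 81/16
image of x^5: x^5 - (5/2)x^4 + (45/2)x^3 - (135/4)x^2 + (405/16)x - 243/32
image of x^6: x^6 - 3x^5 + (135/4)x^4 - (135/2)x^3 + (1215/16)x^2 - (729/16)x + 729/64
image of x^7: x^7 - (7/2)x^6 + (189/4)x^5 - (945/8)x^4 + (2835/16)x^3 - (5103/32)x^2 + (5103/64)x - 2187/128
image of x^8: x^8 - 4x^7 + 63x^6 - 189x^5 + (2835/8)x^4 - (1701/4)x^3 + (5103/16)x^2 - (2187/16)x + 6561/256
the matrix is upper triangular; its diagonal is (1, 1, 1, 1, 1, 1, 1, 1, 1)
for a triangular matrix the eigenvalues are the diagonal entries, with algebraic multiplicity their repetition count

λ = 1 (multiplicity 9)


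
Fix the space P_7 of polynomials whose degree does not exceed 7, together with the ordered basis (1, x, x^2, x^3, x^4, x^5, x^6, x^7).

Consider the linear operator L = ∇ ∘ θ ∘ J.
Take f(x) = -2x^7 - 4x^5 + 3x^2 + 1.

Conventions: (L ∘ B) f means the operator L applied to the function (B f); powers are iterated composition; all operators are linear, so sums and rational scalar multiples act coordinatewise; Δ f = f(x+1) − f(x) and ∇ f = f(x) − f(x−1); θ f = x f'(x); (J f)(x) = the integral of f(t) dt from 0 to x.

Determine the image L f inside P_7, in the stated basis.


J f = -(1/4)x^8 - (2/3)x^6 + x^3 + x
θ J f = -2x^8 - 4x^6 + 3x^3 + x
∇ θ J f = -16x^7 + 56x^6 - 136x^5 + 200x^4 - 192x^3 + 125x^2 - 49x + 10

g(x) = -16x^7 + 56x^6 - 136x^5 + 200x^4 - 192x^3 + 125x^2 - 49x + 10


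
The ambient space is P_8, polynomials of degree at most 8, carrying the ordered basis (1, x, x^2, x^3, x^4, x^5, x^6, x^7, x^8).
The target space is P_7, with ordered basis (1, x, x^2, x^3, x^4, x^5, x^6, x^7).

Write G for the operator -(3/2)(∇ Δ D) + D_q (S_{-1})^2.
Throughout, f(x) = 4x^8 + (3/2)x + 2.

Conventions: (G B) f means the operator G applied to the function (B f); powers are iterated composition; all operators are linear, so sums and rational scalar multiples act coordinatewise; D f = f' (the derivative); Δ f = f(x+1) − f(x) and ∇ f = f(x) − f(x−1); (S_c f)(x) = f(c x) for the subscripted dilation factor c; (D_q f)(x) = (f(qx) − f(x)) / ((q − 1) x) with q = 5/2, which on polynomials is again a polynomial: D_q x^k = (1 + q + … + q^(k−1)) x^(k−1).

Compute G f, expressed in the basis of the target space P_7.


the result is g(x) = (130123/32)x^7 - 2016x^5 - 3360x^3 - 672x + 3/2

D f = 32x^7 + 3/2
Δ D f = 224x^6 + 672x^5 + 1120x^4 + 1120x^3 + 672x^2 + 224x + 32
∇ Δ D f = 1344x^5 + 2240x^3 + 448x
(-(3/2)(∇ Δ D)) f = -2016x^5 - 3360x^3 - 672x
S_{-1} f = 4x^8 - (3/2)x + 2
S_{-1} S_{-1} f = 4x^8 + (3/2)x + 2
D_q (S_{-1})^2 f = (130123/32)x^7 + 3/2
(-(3/2)(∇ Δ D) + D_q (S_{-1})^2) f = (130123/32)x^7 - 2016x^5 - 3360x^3 - 672x + 3/2


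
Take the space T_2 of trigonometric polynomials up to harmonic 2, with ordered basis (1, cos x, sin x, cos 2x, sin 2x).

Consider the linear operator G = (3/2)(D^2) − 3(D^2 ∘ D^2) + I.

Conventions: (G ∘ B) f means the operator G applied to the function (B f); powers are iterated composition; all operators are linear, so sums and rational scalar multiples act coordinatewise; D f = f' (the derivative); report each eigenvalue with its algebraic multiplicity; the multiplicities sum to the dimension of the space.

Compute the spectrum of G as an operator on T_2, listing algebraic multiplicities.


λ = -53 (multiplicity 2), λ = -7/2 (multiplicity 2), λ = 1 (multiplicity 1)

image of 1: 1
image of cos x: -(7/2)cos x
image of sin x: -(7/2)sin x
image of cos 2x: -53cos 2x
image of sin 2x: -53sin 2x
the matrix is diagonal; its diagonal is (1, -7/2, -7/2, -53, -53)
for a triangular matrix the eigenvalues are the diagonal entries, with algebraic multiplicity their repetition count


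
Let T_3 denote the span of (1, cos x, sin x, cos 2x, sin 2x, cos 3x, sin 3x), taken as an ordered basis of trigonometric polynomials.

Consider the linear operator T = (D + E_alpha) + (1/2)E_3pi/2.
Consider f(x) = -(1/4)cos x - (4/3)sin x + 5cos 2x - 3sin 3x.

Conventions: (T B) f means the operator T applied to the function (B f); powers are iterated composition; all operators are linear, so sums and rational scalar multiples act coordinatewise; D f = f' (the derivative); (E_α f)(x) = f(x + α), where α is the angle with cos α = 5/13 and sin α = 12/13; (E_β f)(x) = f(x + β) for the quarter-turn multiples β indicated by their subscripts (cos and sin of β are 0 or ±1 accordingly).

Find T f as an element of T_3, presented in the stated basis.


g(x) = -(311/156)cos x - (49/312)sin x - (2035/338)cos 2x - (2290/169)sin 2x - (41169/4394)cos 3x + (6105/2197)sin 3x

D f = -(4/3)cos x + (1/4)sin x - 10sin 2x - 9cos 3x
E_alpha f = -(69/52)cos x - (11/39)sin x - (595/169)cos 2x - (600/169)sin 2x + (2484/2197)cos 3x + (6105/2197)sin 3x
(D + E_alpha) f = -(415/156)cos x - (5/156)sin x - (595/169)cos 2x - (2290/169)sin 2x - (17289/2197)cos 3x + (6105/2197)sin 3x
E_3pi/2 f = (4/3)cos x - (1/4)sin x - 5cos 2x - 3cos 3x
((1/2)E_3pi/2) f = (2/3)cos x - (1/8)sin x - (5/2)cos 2x - (3/2)cos 3x
((D + E_alpha) + (1/2)E_3pi/2) f = -(311/156)cos x - (49/312)sin x - (2035/338)cos 2x - (2290/169)sin 2x - (41169/4394)cos 3x + (6105/2197)sin 3x


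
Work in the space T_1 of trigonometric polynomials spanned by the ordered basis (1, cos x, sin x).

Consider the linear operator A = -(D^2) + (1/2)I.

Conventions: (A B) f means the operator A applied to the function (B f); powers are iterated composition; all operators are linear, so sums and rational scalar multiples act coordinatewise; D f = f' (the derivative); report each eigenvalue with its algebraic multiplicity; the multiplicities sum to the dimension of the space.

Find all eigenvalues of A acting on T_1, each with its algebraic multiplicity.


image of 1: 1/2
image of cos x: (3/2)cos x
image of sin x: (3/2)sin x
the matrix is diagonal; its diagonal is (1/2, 3/2, 3/2)
for a triangular matrix the eigenvalues are the diagonal entries, with algebraic multiplicity their repetition count

λ = 1/2 (multiplicity 1), λ = 3/2 (multiplicity 2)


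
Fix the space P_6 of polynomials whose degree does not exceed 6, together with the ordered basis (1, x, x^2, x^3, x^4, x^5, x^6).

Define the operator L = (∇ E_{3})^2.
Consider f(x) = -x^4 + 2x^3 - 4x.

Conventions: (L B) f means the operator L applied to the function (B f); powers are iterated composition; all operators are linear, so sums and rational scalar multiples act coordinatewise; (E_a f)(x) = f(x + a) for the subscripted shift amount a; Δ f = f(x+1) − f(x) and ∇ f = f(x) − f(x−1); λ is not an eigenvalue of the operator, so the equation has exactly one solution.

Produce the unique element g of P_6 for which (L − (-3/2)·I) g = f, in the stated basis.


write g with unknown coordinates in the stated basis and equate coefficients in (L − (-3/2)·I) g = f
solving from the highest basis element down gives g = -(2/3)x^4 + (4/3)x^3 + (16/3)x^2 + (136/3)x + 904/9
check: L g = -8x^2 - 72x - 452/3
so L g − (-3/2)·g = -x^4 + 2x^3 - 4x = f ✓

the image equals g(x) = -(2/3)x^4 + (4/3)x^3 + (16/3)x^2 + (136/3)x + 904/9


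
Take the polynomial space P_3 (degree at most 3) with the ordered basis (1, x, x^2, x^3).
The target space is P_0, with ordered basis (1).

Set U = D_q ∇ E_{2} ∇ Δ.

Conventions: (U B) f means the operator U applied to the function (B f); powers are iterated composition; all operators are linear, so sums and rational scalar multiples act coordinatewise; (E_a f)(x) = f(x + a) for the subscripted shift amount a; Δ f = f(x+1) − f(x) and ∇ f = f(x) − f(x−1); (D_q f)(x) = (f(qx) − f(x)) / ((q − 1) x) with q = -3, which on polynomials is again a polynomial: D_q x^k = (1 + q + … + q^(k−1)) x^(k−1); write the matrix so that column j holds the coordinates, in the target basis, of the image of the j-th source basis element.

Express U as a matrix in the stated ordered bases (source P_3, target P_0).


image of 1: 0
image of x: 0
image of x^2: 0
image of x^3: 0
each image's coordinates form column j of the matrix

the matrix is [[0, 0, 0, 0]] (rows listed top to bottom)


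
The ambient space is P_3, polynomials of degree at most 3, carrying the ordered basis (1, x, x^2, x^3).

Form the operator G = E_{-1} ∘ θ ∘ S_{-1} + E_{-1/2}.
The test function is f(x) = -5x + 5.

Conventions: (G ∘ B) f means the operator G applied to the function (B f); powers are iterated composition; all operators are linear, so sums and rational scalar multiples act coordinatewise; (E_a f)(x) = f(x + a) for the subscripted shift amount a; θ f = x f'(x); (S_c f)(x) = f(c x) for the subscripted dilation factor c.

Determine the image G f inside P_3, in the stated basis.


the result is g(x) = 5/2

S_{-1} f = 5x + 5
θ S_{-1} f = 5x
E_{-1} θ S_{-1} f = 5x - 5
E_{-1/2} f = -5x + 15/2
(E_{-1} ∘ θ ∘ S_{-1} + E_{-1/2}) f = 5/2


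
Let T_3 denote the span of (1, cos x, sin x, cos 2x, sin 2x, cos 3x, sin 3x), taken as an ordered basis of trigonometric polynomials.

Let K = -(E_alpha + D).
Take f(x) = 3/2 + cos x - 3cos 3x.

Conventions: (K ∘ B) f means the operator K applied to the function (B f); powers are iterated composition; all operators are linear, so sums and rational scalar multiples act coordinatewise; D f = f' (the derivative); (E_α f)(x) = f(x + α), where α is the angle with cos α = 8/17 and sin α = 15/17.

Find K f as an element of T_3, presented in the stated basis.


the result is g(x) = -3/2 - (8/17)cos x + (32/17)sin x - (14664/4913)cos 3x - (42732/4913)sin 3x

E_alpha f = 3/2 + (8/17)cos x - (15/17)sin x + (14664/4913)cos 3x - (1485/4913)sin 3x
D f = -sin x + 9sin 3x
(E_alpha + D) f = 3/2 + (8/17)cos x - (32/17)sin x + (14664/4913)cos 3x + (42732/4913)sin 3x
(-(E_alpha + D)) f = -3/2 - (8/17)cos x + (32/17)sin x - (14664/4913)cos 3x - (42732/4913)sin 3x


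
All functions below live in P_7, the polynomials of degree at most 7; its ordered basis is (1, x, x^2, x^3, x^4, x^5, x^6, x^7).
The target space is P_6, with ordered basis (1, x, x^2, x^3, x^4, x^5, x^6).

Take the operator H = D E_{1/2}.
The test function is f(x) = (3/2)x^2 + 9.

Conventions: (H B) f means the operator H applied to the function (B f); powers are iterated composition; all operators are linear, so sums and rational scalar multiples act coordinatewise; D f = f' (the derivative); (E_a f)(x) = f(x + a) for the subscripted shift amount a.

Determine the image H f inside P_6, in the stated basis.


the image equals g(x) = 3x + 3/2

E_{1/2} f = (3/2)x^2 + (3/2)x + 75/8
D E_{1/2} f = 3x + 3/2


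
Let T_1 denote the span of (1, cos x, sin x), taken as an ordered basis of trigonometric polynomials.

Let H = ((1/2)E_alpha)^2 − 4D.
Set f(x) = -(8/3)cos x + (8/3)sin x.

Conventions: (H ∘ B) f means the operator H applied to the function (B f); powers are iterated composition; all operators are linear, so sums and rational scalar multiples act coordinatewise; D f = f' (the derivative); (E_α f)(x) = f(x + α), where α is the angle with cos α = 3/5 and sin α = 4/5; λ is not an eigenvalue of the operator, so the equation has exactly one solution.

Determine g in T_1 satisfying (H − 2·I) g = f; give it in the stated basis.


the image equals g(x) = (18656/22107)cos x + (5408/22107)sin x

write g with unknown coordinates in the stated basis and equate coefficients in (H − 2·I) g = f
solving from the highest basis element down gives g = (18656/22107)cos x + (5408/22107)sin x
check: H g = -(21640/22107)cos x + (23256/7369)sin x
so H g − 2·g = -(8/3)cos x + (8/3)sin x = f ✓


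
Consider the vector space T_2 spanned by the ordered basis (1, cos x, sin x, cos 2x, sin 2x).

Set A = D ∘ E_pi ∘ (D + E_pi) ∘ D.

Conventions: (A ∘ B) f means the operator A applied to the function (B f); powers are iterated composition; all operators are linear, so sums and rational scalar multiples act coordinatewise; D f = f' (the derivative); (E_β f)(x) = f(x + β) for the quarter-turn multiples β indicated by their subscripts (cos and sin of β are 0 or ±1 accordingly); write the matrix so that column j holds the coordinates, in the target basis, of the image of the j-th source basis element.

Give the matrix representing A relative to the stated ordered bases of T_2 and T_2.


image of 1: 0
image of cos x: -cos x - sin x
image of sin x: cos x - sin x
image of cos 2x: -4cos 2x + 8sin 2x
image of sin 2x: -8cos 2x - 4sin 2x
each image's coordinates form column j of the matrix

the matrix is [[0, 0, 0, 0, 0]; [0, -1, 1, 0, 0]; [0, -1, -1, 0, 0]; [0, 0, 0, -4, -8]; [0, 0, 0, 8, -4]] (rows listed top to bottom)


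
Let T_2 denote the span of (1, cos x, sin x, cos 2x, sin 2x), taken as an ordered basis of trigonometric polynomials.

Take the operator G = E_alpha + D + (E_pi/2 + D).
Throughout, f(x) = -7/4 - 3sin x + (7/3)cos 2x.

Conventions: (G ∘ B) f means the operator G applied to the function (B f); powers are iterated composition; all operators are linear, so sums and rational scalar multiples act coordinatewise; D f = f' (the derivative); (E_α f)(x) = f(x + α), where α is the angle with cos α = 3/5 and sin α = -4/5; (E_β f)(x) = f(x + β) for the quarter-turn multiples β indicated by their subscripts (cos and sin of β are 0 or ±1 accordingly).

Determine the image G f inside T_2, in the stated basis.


the image equals g(x) = -7/2 - (33/5)cos x - (9/5)sin x - (224/75)cos 2x - (532/75)sin 2x

E_alpha f = -7/4 + (12/5)cos x - (9/5)sin x - (49/75)cos 2x + (56/25)sin 2x
D f = -3cos x - (14/3)sin 2x
E_pi/2 f = -7/4 - 3cos x - (7/3)cos 2x
D f = -3cos x - (14/3)sin 2x
(E_pi/2 + D) f = -7/4 - 6cos x - (7/3)cos 2x - (14/3)sin 2x
(E_alpha + D + (E_pi/2 + D)) f = -7/2 - (33/5)cos x - (9/5)sin x - (224/75)cos 2x - (532/75)sin 2x


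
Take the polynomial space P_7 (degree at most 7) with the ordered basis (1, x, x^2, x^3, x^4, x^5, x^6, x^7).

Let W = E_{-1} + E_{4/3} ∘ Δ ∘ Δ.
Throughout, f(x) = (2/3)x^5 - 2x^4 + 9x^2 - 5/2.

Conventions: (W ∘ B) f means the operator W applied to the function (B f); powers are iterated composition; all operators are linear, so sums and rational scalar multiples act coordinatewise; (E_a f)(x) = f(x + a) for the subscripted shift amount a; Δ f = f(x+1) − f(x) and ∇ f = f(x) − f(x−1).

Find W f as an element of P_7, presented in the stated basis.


E_{-1} f = (2/3)x^5 - (16/3)x^4 + (44/3)x^3 - (29/3)x^2 - (20/3)x + 23/6
Δ f = (10/3)x^4 - (4/3)x^3 - (16/3)x^2 + (40/3)x + 23/3
Δ Δ f = (40/3)x^3 + 16x^2 - (4/3)x + 10
E_{4/3} Δ Δ f = (40/3)x^3 + (208/3)x^2 + (1012/9)x + 5530/81
(E_{-1} + E_{4/3} ∘ Δ ∘ Δ) f = (2/3)x^5 - (16/3)x^4 + 28x^3 + (179/3)x^2 + (952/9)x + 11681/162

g(x) = (2/3)x^5 - (16/3)x^4 + 28x^3 + (179/3)x^2 + (952/9)x + 11681/162


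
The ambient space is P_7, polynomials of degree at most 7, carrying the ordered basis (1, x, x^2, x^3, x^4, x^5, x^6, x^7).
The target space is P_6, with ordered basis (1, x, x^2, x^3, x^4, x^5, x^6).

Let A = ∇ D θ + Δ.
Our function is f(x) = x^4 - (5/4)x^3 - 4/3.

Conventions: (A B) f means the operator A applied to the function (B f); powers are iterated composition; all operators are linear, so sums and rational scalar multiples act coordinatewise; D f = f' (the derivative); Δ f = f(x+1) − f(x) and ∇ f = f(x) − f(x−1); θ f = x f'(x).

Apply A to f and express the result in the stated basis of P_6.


θ f = 4x^4 - (15/4)x^3
D θ f = 16x^3 - (45/4)x^2
∇ D θ f = 48x^2 - (141/2)x + 109/4
Δ f = 4x^3 + (9/4)x^2 + (1/4)x - 1/4
(∇ D θ + Δ) f = 4x^3 + (201/4)x^2 - (281/4)x + 27

the image equals g(x) = 4x^3 + (201/4)x^2 - (281/4)x + 27


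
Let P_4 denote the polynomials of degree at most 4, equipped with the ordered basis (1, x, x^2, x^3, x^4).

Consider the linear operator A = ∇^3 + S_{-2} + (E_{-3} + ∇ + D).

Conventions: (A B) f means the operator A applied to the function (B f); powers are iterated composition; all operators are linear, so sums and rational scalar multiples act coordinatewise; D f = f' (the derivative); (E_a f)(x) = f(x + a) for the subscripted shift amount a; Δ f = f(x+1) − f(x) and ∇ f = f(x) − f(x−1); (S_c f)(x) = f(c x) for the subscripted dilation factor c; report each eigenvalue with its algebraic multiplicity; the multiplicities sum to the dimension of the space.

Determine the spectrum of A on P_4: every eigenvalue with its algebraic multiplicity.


λ = -7 (multiplicity 1), λ = -1 (multiplicity 1), λ = 2 (multiplicity 1), λ = 5 (multiplicity 1), λ = 17 (multiplicity 1)

image of 1: 2
image of x: -x - 1
image of x^2: 5x^2 - 2x + 8
image of x^3: -7x^3 - 3x^2 + 24x - 20
image of x^4: 17x^4 - 4x^3 + 48x^2 - 80x + 44
the matrix is upper triangular; its diagonal is (2, -1, 5, -7, 17)
for a triangular matrix the eigenvalues are the diagonal entries, with algebraic multiplicity their repetition count


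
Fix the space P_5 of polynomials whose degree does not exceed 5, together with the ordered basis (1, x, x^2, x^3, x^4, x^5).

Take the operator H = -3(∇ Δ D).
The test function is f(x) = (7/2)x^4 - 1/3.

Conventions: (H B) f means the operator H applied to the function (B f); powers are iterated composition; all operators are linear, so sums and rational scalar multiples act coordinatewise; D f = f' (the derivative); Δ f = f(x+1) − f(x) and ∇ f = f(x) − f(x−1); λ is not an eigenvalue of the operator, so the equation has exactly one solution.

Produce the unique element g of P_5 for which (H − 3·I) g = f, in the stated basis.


write g with unknown coordinates in the stated basis and equate coefficients in (H − 3·I) g = f
solving from the highest basis element down gives g = -(7/6)x^4 + 28x + 1/9
check: H g = 84x
so H g − 3·g = (7/2)x^4 - 1/3 = f ✓

the image equals g(x) = -(7/6)x^4 + 28x + 1/9


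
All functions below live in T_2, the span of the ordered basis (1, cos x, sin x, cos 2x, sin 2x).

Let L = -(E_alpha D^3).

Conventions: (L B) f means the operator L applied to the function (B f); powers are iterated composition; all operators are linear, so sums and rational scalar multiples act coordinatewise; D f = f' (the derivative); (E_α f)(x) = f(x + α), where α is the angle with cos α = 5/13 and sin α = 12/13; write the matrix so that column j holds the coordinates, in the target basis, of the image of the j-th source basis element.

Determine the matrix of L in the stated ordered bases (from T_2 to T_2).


image of 1: 0
image of cos x: -(12/13)cos x - (5/13)sin x
image of sin x: (5/13)cos x - (12/13)sin x
image of cos 2x: -(960/169)cos 2x + (952/169)sin 2x
image of sin 2x: -(952/169)cos 2x - (960/169)sin 2x
each image's coordinates form column j of the matrix

the matrix is [[0, 0, 0, 0, 0]; [0, -12/13, 5/13, 0, 0]; [0, -5/13, -12/13, 0, 0]; [0, 0, 0, -960/169, -952/169]; [0, 0, 0, 952/169, -960/169]] (rows listed top to bottom)


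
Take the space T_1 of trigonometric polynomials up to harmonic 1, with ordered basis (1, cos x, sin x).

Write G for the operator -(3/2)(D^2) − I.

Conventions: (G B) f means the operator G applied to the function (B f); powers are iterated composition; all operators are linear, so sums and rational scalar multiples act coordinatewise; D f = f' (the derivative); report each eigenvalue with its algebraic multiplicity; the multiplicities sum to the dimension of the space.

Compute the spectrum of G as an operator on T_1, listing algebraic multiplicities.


image of 1: -1
image of cos x: (1/2)cos x
image of sin x: (1/2)sin x
the matrix is diagonal; its diagonal is (-1, 1/2, 1/2)
for a triangular matrix the eigenvalues are the diagonal entries, with algebraic multiplicity their repetition count

λ = -1 (multiplicity 1), λ = 1/2 (multiplicity 2)


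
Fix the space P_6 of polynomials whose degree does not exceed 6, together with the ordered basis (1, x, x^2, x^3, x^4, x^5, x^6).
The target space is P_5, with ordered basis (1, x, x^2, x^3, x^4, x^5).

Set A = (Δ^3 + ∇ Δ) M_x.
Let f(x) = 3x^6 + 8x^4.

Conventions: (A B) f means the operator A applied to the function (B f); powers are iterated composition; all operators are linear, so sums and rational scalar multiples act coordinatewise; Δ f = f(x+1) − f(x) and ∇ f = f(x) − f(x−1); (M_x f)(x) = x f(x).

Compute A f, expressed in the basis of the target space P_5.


M_x f = 3x^7 + 8x^5
Δ M_x f = 21x^6 + 63x^5 + 145x^4 + 185x^3 + 143x^2 + 61x + 11
Δ Δ M_x f = 126x^5 + 630x^4 + 1630x^3 + 2370x^2 + 1862x + 618
Δ Δ Δ M_x f = 630x^4 + 3780x^3 + 9930x^2 + 12780x + 6618
Δ M_x f = 21x^6 + 63x^5 + 145x^4 + 185x^3 + 143x^2 + 61x + 11
∇ Δ M_x f = 126x^5 + 370x^3 + 122x
(Δ^3 + ∇ Δ) M_x f = 126x^5 + 630x^4 + 4150x^3 + 9930x^2 + 12902x + 6618

the image equals g(x) = 126x^5 + 630x^4 + 4150x^3 + 9930x^2 + 12902x + 6618


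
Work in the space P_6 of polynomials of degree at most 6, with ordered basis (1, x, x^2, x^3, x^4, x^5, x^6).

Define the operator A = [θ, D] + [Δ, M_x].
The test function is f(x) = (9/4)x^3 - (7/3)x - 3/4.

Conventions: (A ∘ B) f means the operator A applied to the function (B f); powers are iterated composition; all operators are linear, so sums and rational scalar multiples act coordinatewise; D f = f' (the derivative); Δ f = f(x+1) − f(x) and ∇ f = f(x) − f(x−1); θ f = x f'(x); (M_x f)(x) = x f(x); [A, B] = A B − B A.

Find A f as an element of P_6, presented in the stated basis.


D f = (27/4)x^2 - 7/3
θ D f = (27/2)x^2
θ f = (27/4)x^3 - (7/3)x
D θ f = (81/4)x^2 - 7/3
[θ, D] f = -(27/4)x^2 + 7/3
M_x f = (9/4)x^4 - (7/3)x^2 - (3/4)x
Δ M_x f = 9x^3 + (27/2)x^2 + (13/3)x - 5/6
Δ f = (27/4)x^2 + (27/4)x - 1/12
M_x Δ f = (27/4)x^3 + (27/4)x^2 - (1/12)x
[Δ, M_x] f = (9/4)x^3 + (27/4)x^2 + (53/12)x - 5/6
([θ, D] + [Δ, M_x]) f = (9/4)x^3 + (53/12)x + 3/2

the result is g(x) = (9/4)x^3 + (53/12)x + 3/2


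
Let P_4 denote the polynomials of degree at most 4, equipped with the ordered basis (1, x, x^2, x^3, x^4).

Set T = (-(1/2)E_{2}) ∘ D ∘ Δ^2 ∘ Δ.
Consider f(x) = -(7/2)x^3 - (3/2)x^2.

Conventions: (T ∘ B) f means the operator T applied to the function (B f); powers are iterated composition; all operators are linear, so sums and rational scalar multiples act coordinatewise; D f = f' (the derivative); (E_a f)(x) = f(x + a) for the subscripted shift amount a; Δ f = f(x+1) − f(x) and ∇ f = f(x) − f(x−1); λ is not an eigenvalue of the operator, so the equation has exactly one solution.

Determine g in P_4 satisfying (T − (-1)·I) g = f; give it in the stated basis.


write g with unknown coordinates in the stated basis and equate coefficients in (T − (-1)·I) g = f
solving from the highest basis element down gives g = -(7/2)x^3 - (3/2)x^2
check: T g = 0
so T g − (-1)·g = -(7/2)x^3 - (3/2)x^2 = f ✓

g(x) = -(7/2)x^3 - (3/2)x^2


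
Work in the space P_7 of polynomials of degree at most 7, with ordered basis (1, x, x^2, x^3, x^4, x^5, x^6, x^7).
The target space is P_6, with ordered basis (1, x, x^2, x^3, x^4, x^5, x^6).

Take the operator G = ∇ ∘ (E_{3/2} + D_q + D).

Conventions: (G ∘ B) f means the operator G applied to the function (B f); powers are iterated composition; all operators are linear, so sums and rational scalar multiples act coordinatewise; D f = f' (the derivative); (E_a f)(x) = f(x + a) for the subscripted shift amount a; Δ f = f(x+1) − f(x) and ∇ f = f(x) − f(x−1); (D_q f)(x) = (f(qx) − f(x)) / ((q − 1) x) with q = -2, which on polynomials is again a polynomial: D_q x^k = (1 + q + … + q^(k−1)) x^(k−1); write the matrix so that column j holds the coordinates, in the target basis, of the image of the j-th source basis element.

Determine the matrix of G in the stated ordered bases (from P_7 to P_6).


image of 1: 0
image of x: 1
image of x^2: 2x + 3
image of x^3: 3x^2 + 18x - 11/4
image of x^4: 4x^3 + 9x^2 + 16x + 4
image of x^5: 5x^4 + 84x^3 - (127/2)x^2 + 89x - 135/16
image of x^6: 6x^5 - 45x^4 + 215x^3 - 75x^2 + (963/8)x - 29/8
image of x^7: 7x^6 + 342x^5 - (2545/4)x^4 + 1175x^3 - (9459/16)x^2 + (3037/8)x - 2107/64
each image's coordinates form column j of the matrix

the matrix is [[0, 1, 3, -11/4, 4, -135/16, -29/8, -2107/64]; [0, 0, 2, 18, 16, 89, 963/8, 3037/8]; [0, 0, 0, 3, 9, -127/2, -75, -9459/16]; [0, 0, 0, 0, 4, 84, 215, 1175]; [0, 0, 0, 0, 0, 5, -45, -2545/4]; [0, 0, 0, 0, 0, 0, 6, 342]; [0, 0, 0, 0, 0, 0, 0, 7]] (rows listed top to bottom)


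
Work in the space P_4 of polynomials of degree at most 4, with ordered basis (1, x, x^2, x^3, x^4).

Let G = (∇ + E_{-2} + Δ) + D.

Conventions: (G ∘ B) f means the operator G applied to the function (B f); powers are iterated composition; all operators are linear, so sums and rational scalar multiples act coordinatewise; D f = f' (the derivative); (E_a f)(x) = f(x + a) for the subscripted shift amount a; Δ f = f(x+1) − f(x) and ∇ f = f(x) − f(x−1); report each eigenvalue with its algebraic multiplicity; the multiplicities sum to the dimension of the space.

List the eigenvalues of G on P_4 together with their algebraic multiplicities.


λ = 1 (multiplicity 5)

image of 1: 1
image of x: x + 1
image of x^2: x^2 + 2x + 4
image of x^3: x^3 + 3x^2 + 12x - 6
image of x^4: x^4 + 4x^3 + 24x^2 - 24x + 16
the matrix is upper triangular; its diagonal is (1, 1, 1, 1, 1)
for a triangular matrix the eigenvalues are the diagonal entries, with algebraic multiplicity their repetition count


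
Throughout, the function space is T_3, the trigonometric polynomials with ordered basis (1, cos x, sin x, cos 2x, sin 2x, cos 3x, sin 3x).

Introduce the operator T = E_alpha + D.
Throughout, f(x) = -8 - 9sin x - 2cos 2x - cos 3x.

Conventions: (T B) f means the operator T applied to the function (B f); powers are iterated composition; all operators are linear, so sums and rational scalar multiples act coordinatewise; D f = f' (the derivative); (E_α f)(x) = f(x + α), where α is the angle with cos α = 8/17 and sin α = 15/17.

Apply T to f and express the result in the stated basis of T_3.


E_alpha f = -8 - (135/17)cos x - (72/17)sin x + (322/289)cos 2x + (480/289)sin 2x + (4888/4913)cos 3x - (495/4913)sin 3x
D f = -9cos x + 4sin 2x + 3sin 3x
(E_alpha + D) f = -8 - (288/17)cos x - (72/17)sin x + (322/289)cos 2x + (1636/289)sin 2x + (4888/4913)cos 3x + (14244/4913)sin 3x

the image equals g(x) = -8 - (288/17)cos x - (72/17)sin x + (322/289)cos 2x + (1636/289)sin 2x + (4888/4913)cos 3x + (14244/4913)sin 3x


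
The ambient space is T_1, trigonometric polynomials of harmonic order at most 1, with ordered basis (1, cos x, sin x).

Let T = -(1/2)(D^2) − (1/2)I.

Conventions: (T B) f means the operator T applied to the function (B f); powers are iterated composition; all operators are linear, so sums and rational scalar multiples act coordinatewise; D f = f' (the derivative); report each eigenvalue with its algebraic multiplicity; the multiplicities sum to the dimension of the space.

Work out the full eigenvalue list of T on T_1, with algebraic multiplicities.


image of 1: -1/2
image of cos x: 0
image of sin x: 0
the matrix is diagonal; its diagonal is (-1/2, 0, 0)
for a triangular matrix the eigenvalues are the diagonal entries, with algebraic multiplicity their repetition count

λ = -1/2 (multiplicity 1), λ = 0 (multiplicity 2)


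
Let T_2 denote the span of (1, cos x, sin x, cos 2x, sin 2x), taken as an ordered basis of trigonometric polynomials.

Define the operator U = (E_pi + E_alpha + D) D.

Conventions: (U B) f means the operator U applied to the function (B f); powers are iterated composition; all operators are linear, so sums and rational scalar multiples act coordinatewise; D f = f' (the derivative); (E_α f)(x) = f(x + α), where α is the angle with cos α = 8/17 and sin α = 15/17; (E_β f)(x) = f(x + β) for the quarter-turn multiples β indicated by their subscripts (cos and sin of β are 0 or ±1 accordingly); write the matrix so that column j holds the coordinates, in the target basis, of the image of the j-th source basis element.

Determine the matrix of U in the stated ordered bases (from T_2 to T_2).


image of 1: 0
image of cos x: -(32/17)cos x + (9/17)sin x
image of sin x: -(9/17)cos x - (32/17)sin x
image of cos 2x: -(1636/289)cos 2x - (256/289)sin 2x
image of sin 2x: (256/289)cos 2x - (1636/289)sin 2x
each image's coordinates form column j of the matrix

the matrix is [[0, 0, 0, 0, 0]; [0, -32/17, -9/17, 0, 0]; [0, 9/17, -32/17, 0, 0]; [0, 0, 0, -1636/289, 256/289]; [0, 0, 0, -256/289, -1636/289]] (rows listed top to bottom)


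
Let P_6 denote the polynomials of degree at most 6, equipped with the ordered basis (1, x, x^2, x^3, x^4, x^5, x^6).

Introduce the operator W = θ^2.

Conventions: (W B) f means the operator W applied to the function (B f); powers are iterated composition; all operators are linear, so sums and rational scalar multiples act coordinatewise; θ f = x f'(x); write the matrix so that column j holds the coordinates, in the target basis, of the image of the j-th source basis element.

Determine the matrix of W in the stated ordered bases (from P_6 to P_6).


the matrix is [[0, 0, 0, 0, 0, 0, 0]; [0, 1, 0, 0, 0, 0, 0]; [0, 0, 4, 0, 0, 0, 0]; [0, 0, 0, 9, 0, 0, 0]; [0, 0, 0, 0, 16, 0, 0]; [0, 0, 0, 0, 0, 25, 0]; [0, 0, 0, 0, 0, 0, 36]] (rows listed top to bottom)

image of 1: 0
image of x: x
image of x^2: 4x^2
image of x^3: 9x^3
image of x^4: 16x^4
image of x^5: 25x^5
image of x^6: 36x^6
each image's coordinates form column j of the matrix


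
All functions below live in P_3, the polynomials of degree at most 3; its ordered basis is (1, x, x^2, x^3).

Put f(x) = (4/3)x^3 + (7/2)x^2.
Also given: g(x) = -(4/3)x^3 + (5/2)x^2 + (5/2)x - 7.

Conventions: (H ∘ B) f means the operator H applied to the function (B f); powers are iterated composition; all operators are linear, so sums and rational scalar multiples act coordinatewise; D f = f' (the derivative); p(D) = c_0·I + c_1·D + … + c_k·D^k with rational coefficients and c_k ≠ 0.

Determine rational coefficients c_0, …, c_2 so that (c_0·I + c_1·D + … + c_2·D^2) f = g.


c_0 = -1, c_1 = 3/2, c_2 = -1

D^0 f = (4/3)x^3 + (7/2)x^2
D^1 f = 4x^2 + 7x
D^2 f = 8x + 7
matching coefficients of g against c_0 f + c_1 Df + … from the top degree down determines the c_i
solution: c_0 = -1, c_1 = 3/2, c_2 = -1


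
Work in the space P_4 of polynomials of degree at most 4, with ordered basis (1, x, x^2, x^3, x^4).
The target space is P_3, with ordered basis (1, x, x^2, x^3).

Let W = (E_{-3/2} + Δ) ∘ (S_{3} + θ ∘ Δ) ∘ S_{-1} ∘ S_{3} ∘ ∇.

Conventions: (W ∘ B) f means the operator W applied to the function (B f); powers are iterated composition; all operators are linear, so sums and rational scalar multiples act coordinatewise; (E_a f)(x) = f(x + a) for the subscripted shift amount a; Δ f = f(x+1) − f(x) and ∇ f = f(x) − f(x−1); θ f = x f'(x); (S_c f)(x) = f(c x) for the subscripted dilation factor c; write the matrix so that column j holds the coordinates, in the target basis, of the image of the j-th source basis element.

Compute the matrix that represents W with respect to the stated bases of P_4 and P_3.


the matrix is [[0, 1, 8, 3001/4, 3473]; [0, 0, -18, -162, -27765]; [0, 0, 0, 243, 3240]; [0, 0, 0, 0, -2916]] (rows listed top to bottom)

image of 1: 0
image of x: 1
image of x^2: -18x + 8
image of x^3: 243x^2 - 162x + 3001/4
image of x^4: -2916x^3 + 3240x^2 - 27765x + 3473
each image's coordinates form column j of the matrix


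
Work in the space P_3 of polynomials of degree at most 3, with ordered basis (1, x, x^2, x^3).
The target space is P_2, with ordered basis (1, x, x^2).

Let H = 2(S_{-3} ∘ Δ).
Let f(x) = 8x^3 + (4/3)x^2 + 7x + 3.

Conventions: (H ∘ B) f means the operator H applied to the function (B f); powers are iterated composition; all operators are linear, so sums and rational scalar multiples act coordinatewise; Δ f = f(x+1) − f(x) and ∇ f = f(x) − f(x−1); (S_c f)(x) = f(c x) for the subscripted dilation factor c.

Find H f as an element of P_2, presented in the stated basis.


Δ f = 24x^2 + (80/3)x + 49/3
S_{-3} Δ f = 216x^2 - 80x + 49/3
(2(S_{-3} ∘ Δ)) f = 432x^2 - 160x + 98/3

the image equals g(x) = 432x^2 - 160x + 98/3
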